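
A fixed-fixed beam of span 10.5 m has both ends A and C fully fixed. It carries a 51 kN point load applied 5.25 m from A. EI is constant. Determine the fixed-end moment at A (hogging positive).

M_A = 66.94 kN·m

Take the two fixed-end moments M_A, M_C as redundants; the released structure is the simple span AC.
On the primary (simply-supported) span, the end slopes from the loading are:
  at A: point load 51 at a = 5.25: Pab(L + b)/(6LEI) = 351.4/EI
  at C: point load 51 at a = 5.25: Pab(L + a)/(6LEI) = 351.4/EI
  θ_A0 = 351.4/EI,  θ_C0 = 351.4/EI
Flexibility coefficients: a unit moment at one end gives L/(3EI) there and L/(6EI) at the far end, so f₁₁ = f₂₂ = 3.5/EI and f₁₂ = f₂₁ = 1.75/EI.
Compatibility — zero rotation at each built-in end:
  3.5 M_A + 1.75 M_C = 351.4
  1.75 M_A + 3.5 M_C = 351.4
Solving the pair gives M_A = 66.94 kN·m and M_C = 66.94 kN·m (hogging).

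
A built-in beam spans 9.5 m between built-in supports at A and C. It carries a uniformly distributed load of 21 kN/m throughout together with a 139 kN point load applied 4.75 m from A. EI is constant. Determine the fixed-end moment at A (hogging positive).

Take the two fixed-end moments M_A, M_C as redundants; the released structure is the simple span AC.
Simple-span end rotations at A and C under the given loads:
  at A: UDL 21: wL³/(24EI) = 750.2/EI
  at C: UDL 21: wL³/(24EI) = 750.2/EI
  at A: point load 139 at a = 4.75: Pab(L + b)/(6LEI) = 784/EI
  at C: point load 139 at a = 4.75: Pab(L + a)/(6LEI) = 784/EI
  θ_A0 = 1534/EI,  θ_C0 = 1534/EI
Flexibility coefficients: a unit moment at one end gives L/(3EI) there and L/(6EI) at the far end, so f₁₁ = f₂₂ = 3.167/EI and f₁₂ = f₂₁ = 1.583/EI.
Compatibility — zero rotation at each built-in end:
  3.167 M_A + 1.583 M_C = 1534
  1.583 M_A + 3.167 M_C = 1534
Solving the pair gives M_A = 323 kN·m and M_C = 323 kN·m (hogging).

M_A = 323 kN·m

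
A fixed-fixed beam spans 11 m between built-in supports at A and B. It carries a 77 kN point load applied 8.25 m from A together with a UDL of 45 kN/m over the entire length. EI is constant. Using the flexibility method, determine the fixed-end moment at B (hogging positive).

M_B = 572.9 kN·m

Release both end moments; the primary structure is a simply-supported span AB with redundants M_A and M_B.
End rotations of the released simple span under the applied load (×1/EI):
  at A: point load 77 at a = 8.25: Pab(L + b)/(6LEI) = 363.9/EI
  at B: point load 77 at a = 8.25: Pab(L + a)/(6LEI) = 509.5/EI
  at A: UDL 45: wL³/(24EI) = 2496/EI
  at B: UDL 45: wL³/(24EI) = 2496/EI
  θ_A0 = 2860/EI,  θ_B0 = 3005/EI
Flexibility coefficients: a unit moment at one end gives L/(3EI) there and L/(6EI) at the far end, so f₁₁ = f₂₂ = 3.667/EI and f₁₂ = f₂₁ = 1.833/EI.
Compatibility — zero rotation at each built-in end:
  3.667 M_A + 1.833 M_B = 2860
  1.833 M_A + 3.667 M_B = 3005
Solving the pair gives M_A = 493.5 kN·m and M_B = 572.9 kN·m (hogging).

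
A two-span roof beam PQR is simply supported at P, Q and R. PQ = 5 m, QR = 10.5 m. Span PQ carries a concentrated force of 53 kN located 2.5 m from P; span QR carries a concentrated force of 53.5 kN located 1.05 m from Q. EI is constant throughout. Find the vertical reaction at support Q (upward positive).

R_Q = 88.99 kN

Release continuity at Q by inserting a hinge; the redundant is the internal moment M_Q. The primary structure is two simply-supported spans PQ and QR.
End slopes at the hinge Q, treating each span as simply supported:
  span PQ: point load 53 at a = 2.5: Pab(L + a)/(6LEI) = 82.81/EI
  span QR: point load 53.5 at a = 1.05: Pab(L + b)/(6LEI) = 168.1/EI
  relative rotation θ_0 = (82.81 + 168.1)/EI = 250.9/EI
A unit hogging moment at Q produces rotation L₁/(3EI) + L₂/(3EI) = 5.167/EI.
Compatibility: M_Q·(L₁+L₂)/(3EI) = θ_0, giving M_Q = 48.56 kN·m (hogging).
Span PQ, ΣM about P with M_Q applied at Q: R_Q^{PQ}·5 = 132.5 + 48.56, so R_Q^{PQ} = 36.21 kN and R_P = 53 − 36.21 = 16.79 kN.
Span QR, ΣM about R: R_Q^{QR}·10.5 = 505.6 + 48.56, so R_Q^{QR} = 52.78 kN and R_R = 53.5 − 52.78 = 0.7248 kN.
R_Q = 36.21 + 52.78 = 88.99 kN.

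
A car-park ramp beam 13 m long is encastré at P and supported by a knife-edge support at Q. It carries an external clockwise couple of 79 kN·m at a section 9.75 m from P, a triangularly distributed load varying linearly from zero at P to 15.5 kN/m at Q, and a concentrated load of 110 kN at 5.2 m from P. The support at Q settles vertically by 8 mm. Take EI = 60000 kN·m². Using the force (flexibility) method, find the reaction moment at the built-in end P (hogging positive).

Remove the prop at Q; the released (primary) structure is a cantilever built in at P.
Deflection at Q on the released cantilever, summing each load's contribution:
  clockwise couple 79 at a = 9.75: M₀a(2L − a)/(2EI) = 6258/EI
  triangular load, peak 15.5 at the free end: 11w₀L⁴/(120EI) = 40580/EI
  point load 110 at a = 5.2: Pa²(3L − a)/(6EI) = 16756/EI
  δ_0 = 63594/EI
Tip deflection under a unit load at Q: L³/(3EI) = 732.3/EI.
With EI = 60000 kN·m²: δ_0 = 1.0599 m and δ_{QQ} = 0.012206 m/kN.
Compatibility — the beam at Q must follow the support down by 0.008 m: δ_0 − R_Q·δ_{QQ} = 0.008, so R_Q = (1.0599 − 0.008)/0.012206 = 86.18 kN.
Moment equilibrium about P: M_P = Σ(load moments about P) − R_Q·L = 1524 − 86.18×13 = 403.8 kN·m.

M_P = 403.8 kN·m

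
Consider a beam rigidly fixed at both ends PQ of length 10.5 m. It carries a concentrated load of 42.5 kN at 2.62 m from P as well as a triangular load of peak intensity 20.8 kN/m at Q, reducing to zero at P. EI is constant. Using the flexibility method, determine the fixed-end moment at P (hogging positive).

M_P = 139.2 kN·m

Take the two fixed-end moments M_P, M_Q as redundants; the released structure is the simple span PQ.
End rotations of the released simple span under the applied load (×1/EI):
  at P: point load 42.5 at a = 2.62: Pab(L + b)/(6LEI) = 256/EI
  at Q: point load 42.5 at a = 2.62: Pab(L + a)/(6LEI) = 182.7/EI
  at P: triangular load, peak 20.8: 7w₀L³/(360EI) = 468.2/EI
  at Q: triangular load, peak 20.8: w₀L³/(45EI) = 535.1/EI
  θ_P0 = 724.2/EI,  θ_Q0 = 717.8/EI
Flexibility coefficients: a unit moment at one end gives L/(3EI) there and L/(6EI) at the far end, so f₁₁ = f₂₂ = 3.5/EI and f₁₂ = f₂₁ = 1.75/EI.
Compatibility — zero rotation at each built-in end:
  3.5 M_P + 1.75 M_Q = 724.2
  1.75 M_P + 3.5 M_Q = 717.8
Solving the pair gives M_P = 139.2 kN·m and M_Q = 135.5 kN·m (hogging).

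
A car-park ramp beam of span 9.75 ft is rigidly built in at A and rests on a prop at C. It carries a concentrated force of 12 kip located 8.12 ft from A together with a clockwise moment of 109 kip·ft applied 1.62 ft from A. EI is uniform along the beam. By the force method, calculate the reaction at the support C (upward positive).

Choose R_C as the redundant. The primary structure is the cantilever fixed at A.
Downward deflection at the released point C due to the loads:
  point load 12 at a = 8.12: Pa²(3L − a)/(6EI) = 2786/EI
  clockwise couple 109 at a = 1.62: M₀a(2L − a)/(2EI) = 1579/EI
  δ_0 = 4365/EI
Tip deflection under a unit load at C: L³/(3EI) = 309/EI.
The prop prevents deflection at C: R_C = δ_0/δ_{CC} = 4365/309 = 14.13 kip.

R_C = 14.13 kip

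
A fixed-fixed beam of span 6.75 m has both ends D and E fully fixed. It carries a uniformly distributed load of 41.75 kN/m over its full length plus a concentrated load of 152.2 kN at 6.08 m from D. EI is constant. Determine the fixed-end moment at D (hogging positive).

Take the two fixed-end moments M_D, M_E as redundants; the released structure is the simple span DE.
On the primary (simply-supported) span, the end slopes from the loading are:
  at D: UDL 41.75: wL³/(24EI) = 535/EI
  at E: UDL 41.75: wL³/(24EI) = 535/EI
  at D: point load 152.2 at a = 6.08: Pab(L + b)/(6LEI) = 113.6/EI
  at E: point load 152.2 at a = 6.08: Pab(L + a)/(6LEI) = 196.4/EI
  θ_D0 = 648.6/EI,  θ_E0 = 731.4/EI
Flexibility coefficients: a unit moment at one end gives L/(3EI) there and L/(6EI) at the far end, so f₁₁ = f₂₂ = 2.25/EI and f₁₂ = f₂₁ = 1.125/EI.
Compatibility — zero rotation at each built-in end:
  2.25 M_D + 1.125 M_E = 648.6
  1.125 M_D + 2.25 M_E = 731.4
Solving the pair gives M_D = 167.6 kN·m and M_E = 241.3 kN·m (hogging).

M_D = 167.6 kN·m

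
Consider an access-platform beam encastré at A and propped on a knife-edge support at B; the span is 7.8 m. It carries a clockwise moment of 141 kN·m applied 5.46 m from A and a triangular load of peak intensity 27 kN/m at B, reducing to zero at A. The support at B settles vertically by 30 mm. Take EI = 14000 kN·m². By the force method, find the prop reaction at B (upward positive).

R_B = 79.93 kN

Take the reaction at B as the redundant and release it; the primary structure is a cantilever fixed at A.
Downward deflection at the released point B due to the loads:
  clockwise couple 141 at a = 5.46: M₀a(2L − a)/(2EI) = 3903/EI
  triangular load, peak 27 at the free end: 11w₀L⁴/(120EI) = 9161/EI
  δ_0 = 13064/EI
Tip deflection under a unit load at B: L³/(3EI) = 158.2/EI.
With EI = 14000 kN·m²: δ_0 = 0.93317 m and δ_{BB} = 0.011299 m/kN.
Compatibility — the beam at B must follow the support down by 0.03 m: δ_0 − R_B·δ_{BB} = 0.03, so R_B = (0.93317 − 0.03)/0.011299 = 79.93 kN.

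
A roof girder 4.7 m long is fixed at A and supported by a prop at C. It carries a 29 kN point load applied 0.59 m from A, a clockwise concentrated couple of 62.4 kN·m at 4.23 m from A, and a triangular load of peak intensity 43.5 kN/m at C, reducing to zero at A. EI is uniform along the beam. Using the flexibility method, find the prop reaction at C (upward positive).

Release the roller at C. Primary structure: cantilever fixed at A.
Primary-structure tip deflection at C by superposition:
  point load 29 at a = 0.59: Pa²(3L − a)/(6EI) = 22.73/EI
  clockwise couple 62.4 at a = 4.23: M₀a(2L − a)/(2EI) = 682.3/EI
  triangular load, peak 43.5 at the free end: 11w₀L⁴/(120EI) = 1946/EI
  δ_0 = 2651/EI
Flexibility coefficient — unit upward force at C: δ_{CC} = L³/(3EI) = 34.61/EI.
Compatibility at C: δ_0 − R_C·δ_{CC} = 0, so R_C = 2651/34.61 = 76.6 kN.

R_C = 76.6 kN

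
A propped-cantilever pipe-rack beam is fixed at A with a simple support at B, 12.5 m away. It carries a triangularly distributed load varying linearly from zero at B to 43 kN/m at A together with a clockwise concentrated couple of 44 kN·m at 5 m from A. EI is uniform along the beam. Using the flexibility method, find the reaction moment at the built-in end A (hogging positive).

M_A = 449.7 kN·m

Take the reaction at B as the redundant and release it; the primary structure is a cantilever fixed at A.
Primary-structure tip deflection at B by superposition:
  triangular load, peak 43 at the fixed end: w₀L⁴/(30EI) = 34993/EI
  clockwise couple 44 at a = 5: M₀a(2L − a)/(2EI) = 2200/EI
  δ_0 = 37193/EI
Tip deflection under a unit load at B: L³/(3EI) = 651/EI.
The prop prevents deflection at B: R_B = δ_0/δ_{BB} = 37193/651 = 57.13 kN.
Moment equilibrium about A: M_A = Σ(load moments about A) − R_B·L = 1164 − 57.13×12.5 = 449.7 kN·m.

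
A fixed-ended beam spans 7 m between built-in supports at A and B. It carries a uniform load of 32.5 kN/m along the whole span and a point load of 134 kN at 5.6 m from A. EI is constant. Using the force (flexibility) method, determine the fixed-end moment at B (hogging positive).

Release both end moments; the primary structure is a simply-supported span AB with redundants M_A and M_B.
On the primary (simply-supported) span, the end slopes from the loading are:
  at A: UDL 32.5: wL³/(24EI) = 464.5/EI
  at B: UDL 32.5: wL³/(24EI) = 464.5/EI
  at A: point load 134 at a = 5.6: Pab(L + b)/(6LEI) = 210.1/EI
  at B: point load 134 at a = 5.6: Pab(L + a)/(6LEI) = 315.2/EI
  θ_A0 = 674.6/EI,  θ_B0 = 779.6/EI
Flexibility coefficients: a unit moment at one end gives L/(3EI) there and L/(6EI) at the far end, so f₁₁ = f₂₂ = 2.333/EI and f₁₂ = f₂₁ = 1.167/EI.
Compatibility — zero rotation at each built-in end:
  2.333 M_A + 1.167 M_B = 674.6
  1.167 M_A + 2.333 M_B = 779.6
Solving the pair gives M_A = 162.7 kN·m and M_B = 252.8 kN·m (hogging).

M_B = 252.8 kN·m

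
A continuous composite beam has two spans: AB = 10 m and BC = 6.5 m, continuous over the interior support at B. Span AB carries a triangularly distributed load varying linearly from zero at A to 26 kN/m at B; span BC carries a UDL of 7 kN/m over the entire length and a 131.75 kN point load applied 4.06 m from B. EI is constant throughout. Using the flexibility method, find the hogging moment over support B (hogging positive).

M_B = 174 kN·m

Insert a hinge at B; M_B is the redundant, and each span becomes simply supported.
Discontinuity in slope at B on the released structure — sum the simple-span end rotations:
  span AB: triangular load, peak 26: w₀L³/(45EI) = 577.8/EI
  span BC: UDL 7: wL³/(24EI) = 80.1/EI
  span BC: point load 131.75 at a = 4.06: Pab(L + b)/(6LEI) = 299.2/EI
  relative rotation θ_0 = (577.8 + 379.3)/EI = 957.1/EI
A unit hogging moment at B produces rotation L₁/(3EI) + L₂/(3EI) = 5.5/EI.
Compatibility: M_B·(L₁+L₂)/(3EI) = θ_0, giving M_B = 174 kN·m (hogging).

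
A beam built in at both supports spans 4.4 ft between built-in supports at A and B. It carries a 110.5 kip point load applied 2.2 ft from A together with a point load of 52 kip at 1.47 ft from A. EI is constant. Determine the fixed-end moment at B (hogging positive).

Take the two fixed-end moments M_A, M_B as redundants; the released structure is the simple span AB.
On the primary (simply-supported) span, the end slopes from the loading are:
  at A: point load 110.5 at a = 2.2: Pab(L + b)/(6LEI) = 133.7/EI
  at B: point load 110.5 at a = 2.2: Pab(L + a)/(6LEI) = 133.7/EI
  at A: point load 52 at a = 1.47: Pab(L + b)/(6LEI) = 62.19/EI
  at B: point load 52 at a = 1.47: Pab(L + a)/(6LEI) = 49.8/EI
  θ_A0 = 195.9/EI,  θ_B0 = 183.5/EI
Flexibility coefficients: a unit moment at one end gives L/(3EI) there and L/(6EI) at the far end, so f₁₁ = f₂₂ = 1.467/EI and f₁₂ = f₂₁ = 0.7333/EI.
Compatibility — zero rotation at each built-in end:
  1.467 M_A + 0.7333 M_B = 195.9
  0.7333 M_A + 1.467 M_B = 183.5
Solving the pair gives M_A = 94.67 kip·ft and M_B = 77.78 kip·ft (hogging).

M_B = 77.78 kip·ft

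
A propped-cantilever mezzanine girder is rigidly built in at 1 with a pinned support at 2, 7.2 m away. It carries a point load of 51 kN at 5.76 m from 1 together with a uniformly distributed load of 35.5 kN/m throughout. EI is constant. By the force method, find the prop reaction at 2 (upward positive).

R_2 = 131.8 kN

Remove the prop at 2; the released (primary) structure is a cantilever built in at 1.
Free-end deflection of the primary structure under the applied loading (downward +):
  point load 51 at a = 5.76: Pa²(3L − a)/(6EI) = 4467/EI
  UDL 35.5: wL⁴/(8EI) = 11925/EI
  δ_0 = 16392/EI
Tip deflection under a unit load at 2: L³/(3EI) = 124.4/EI.
The prop prevents deflection at 2: R_2 = δ_0/δ_{22} = 16392/124.4 = 131.8 kN.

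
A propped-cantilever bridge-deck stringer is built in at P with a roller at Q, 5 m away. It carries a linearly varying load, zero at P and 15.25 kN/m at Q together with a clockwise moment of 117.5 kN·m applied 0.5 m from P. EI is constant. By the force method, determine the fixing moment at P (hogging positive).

M_P = 106.3 kN·m

Choose R_Q as the redundant. The primary structure is the cantilever fixed at P.
Primary-structure tip deflection at Q by superposition:
  triangular load, peak 15.25 at the free end: 11w₀L⁴/(120EI) = 873.7/EI
  clockwise couple 117.5 at a = 0.5: M₀a(2L − a)/(2EI) = 279.1/EI
  δ_0 = 1153/EI
Tip deflection under a unit load at Q: L³/(3EI) = 41.67/EI.
Compatibility at Q: δ_0 − R_Q·δ_{QQ} = 0, so R_Q = 1153/41.67 = 27.67 kN.
Moment equilibrium about P: M_P = Σ(load moments about P) − R_Q·L = 244.6 − 27.67×5 = 106.3 kN·m.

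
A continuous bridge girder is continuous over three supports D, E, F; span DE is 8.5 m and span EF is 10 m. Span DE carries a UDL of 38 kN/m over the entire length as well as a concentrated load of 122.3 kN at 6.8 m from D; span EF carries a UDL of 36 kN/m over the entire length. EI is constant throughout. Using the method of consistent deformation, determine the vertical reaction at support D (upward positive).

R_D = 130.7 kN

Insert a hinge at E; M_E is the redundant, and each span becomes simply supported.
Rotations at E on the released spans (each span's end-slope, ×1/EI):
  span DE: UDL 38: wL³/(24EI) = 972.4/EI
  span DE: point load 122.3 at a = 6.8: Pab(L + a)/(6LEI) = 424.1/EI
  span EF: UDL 36: wL³/(24EI) = 1500/EI
  relative rotation θ_0 = (1397 + 1500)/EI = 2897/EI
A unit hogging moment at E produces rotation L₁/(3EI) + L₂/(3EI) = 6.167/EI.
Compatibility: M_E·(L₁+L₂)/(3EI) = θ_0, giving M_E = 469.7 kN·m (hogging).
Span DE, ΣM about D with M_E applied at E: R_E^{DE}·8.5 = 2204 + 469.7, so R_E^{DE} = 314.6 kN and R_D = 445.3 − 314.6 = 130.7 kN.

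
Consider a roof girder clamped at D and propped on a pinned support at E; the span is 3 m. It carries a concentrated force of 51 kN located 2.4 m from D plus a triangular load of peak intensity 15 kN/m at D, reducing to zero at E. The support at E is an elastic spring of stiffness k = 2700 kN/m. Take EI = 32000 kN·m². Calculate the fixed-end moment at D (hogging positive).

M_D = 92.58 kN·m

Remove the prop at E; the released (primary) structure is a cantilever built in at D.
Free-end deflection of the primary structure under the applied loading (downward +):
  point load 51 at a = 2.4: Pa²(3L − a)/(6EI) = 323.1/EI
  triangular load, peak 15 at the fixed end: w₀L⁴/(30EI) = 40.5/EI
  δ_0 = 363.6/EI
Flexibility coefficient — unit upward force at E: δ_{EE} = L³/(3EI) = 9/EI.
With EI = 32000 kN·m²: δ_0 = 0.011364 m and δ_{EE} = 0.000281 m/kN.
Compatibility — the spring shortens by R_E/k under the reaction it provides: δ_0 − R_E·δ_{EE} = R_E/k. With 1/k = 0.00037 m/kN, R_E = δ_0 / (δ_{EE} + 1/k) = 0.011364 / (0.000281 + 0.00037) = 17.44 kN.
Moment equilibrium about D: M_D = Σ(load moments about D) − R_E·L = 144.9 − 17.44×3 = 92.58 kN·m.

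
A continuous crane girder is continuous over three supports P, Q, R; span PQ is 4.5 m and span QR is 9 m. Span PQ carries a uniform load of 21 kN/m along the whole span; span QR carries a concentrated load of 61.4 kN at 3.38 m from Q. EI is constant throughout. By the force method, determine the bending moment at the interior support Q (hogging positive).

Take M_Q as the redundant. Released structure: two simple spans PQ and QR with a hinge at Q.
Discontinuity in slope at Q on the released structure — sum the simple-span end rotations:
  span PQ: UDL 21: wL³/(24EI) = 79.73/EI
  span QR: point load 61.4 at a = 3.38: Pab(L + b)/(6LEI) = 315.8/EI
  relative rotation θ_0 = (79.73 + 315.8)/EI = 395.5/EI
A unit hogging moment at Q produces rotation L₁/(3EI) + L₂/(3EI) = 4.5/EI.
Slope continuity at Q: θ_0 = M_Q·4.5/EI, so M_Q = 395.5/4.5 = 87.89 kN·m (hogging).

M_Q = 87.89 kN·m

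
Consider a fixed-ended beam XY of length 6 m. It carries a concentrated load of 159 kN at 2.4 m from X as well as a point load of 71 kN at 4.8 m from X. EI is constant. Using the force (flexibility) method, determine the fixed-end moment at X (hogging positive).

Take the two fixed-end moments M_X, M_Y as redundants; the released structure is the simple span XY.
Simple-span end rotations at X and Y under the given loads:
  at X: point load 159 at a = 2.4: Pab(L + b)/(6LEI) = 366.3/EI
  at Y: point load 159 at a = 2.4: Pab(L + a)/(6LEI) = 320.5/EI
  at X: point load 71 at a = 4.8: Pab(L + b)/(6LEI) = 81.79/EI
  at Y: point load 71 at a = 4.8: Pab(L + a)/(6LEI) = 122.7/EI
  θ_X0 = 448.1/EI,  θ_Y0 = 443.2/EI
Flexibility coefficients: a unit moment at one end gives L/(3EI) there and L/(6EI) at the far end, so f₁₁ = f₂₂ = 2/EI and f₁₂ = f₂₁ = 1/EI.
Compatibility — zero rotation at each built-in end:
  2 M_X + 1 M_Y = 448.1
  1 M_X + 2 M_Y = 443.2
Solving the pair gives M_X = 151 kN·m and M_Y = 146.1 kN·m (hogging).

M_X = 151 kN·m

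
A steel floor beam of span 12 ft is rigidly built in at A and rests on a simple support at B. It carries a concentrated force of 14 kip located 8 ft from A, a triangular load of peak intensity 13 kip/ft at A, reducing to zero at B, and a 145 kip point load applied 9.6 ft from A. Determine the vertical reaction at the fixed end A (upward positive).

Choose R_B as the redundant. The primary structure is the cantilever fixed at A.
Downward deflection at the released point B due to the loads:
  point load 14 at a = 8: Pa²(3L − a)/(6EI) = 4181/EI
  triangular load, peak 13 at the fixed end: w₀L⁴/(30EI) = 8986/EI
  point load 145 at a = 9.6: Pa²(3L − a)/(6EI) = 58798/EI
  δ_0 = 71965/EI
Flexibility coefficient — unit upward force at B: δ_{BB} = L³/(3EI) = 576/EI.
Compatibility at B: δ_0 − R_B·δ_{BB} = 0, so R_B = 71965/576 = 124.9 kip.
Vertical equilibrium: R_A = ΣP − R_B = 237 − 124.9 = 112.1 kip.

R_A = 112.1 kip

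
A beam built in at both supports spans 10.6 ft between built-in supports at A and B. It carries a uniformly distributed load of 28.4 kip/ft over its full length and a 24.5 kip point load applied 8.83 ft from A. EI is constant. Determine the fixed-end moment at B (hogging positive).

M_B = 296 kip·ft

Release both end moments; the primary structure is a simply-supported span AB with redundants M_A and M_B.
On the primary (simply-supported) span, the end slopes from the loading are:
  at A: UDL 28.4: wL³/(24EI) = 1409/EI
  at B: UDL 28.4: wL³/(24EI) = 1409/EI
  at A: point load 24.5 at a = 8.83: Pab(L + b)/(6LEI) = 74.48/EI
  at B: point load 24.5 at a = 8.83: Pab(L + a)/(6LEI) = 117/EI
  θ_A0 = 1484/EI,  θ_B0 = 1526/EI
Flexibility coefficients: a unit moment at one end gives L/(3EI) there and L/(6EI) at the far end, so f₁₁ = f₂₂ = 3.533/EI and f₁₂ = f₂₁ = 1.767/EI.
Compatibility — zero rotation at each built-in end:
  3.533 M_A + 1.767 M_B = 1484
  1.767 M_A + 3.533 M_B = 1526
Solving the pair gives M_A = 272 kip·ft and M_B = 296 kip·ft (hogging).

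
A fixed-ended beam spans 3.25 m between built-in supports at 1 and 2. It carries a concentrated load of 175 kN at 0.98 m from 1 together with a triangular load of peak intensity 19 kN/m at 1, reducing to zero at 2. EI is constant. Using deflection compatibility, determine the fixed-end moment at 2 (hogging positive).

M_2 = 42.81 kN·m

Release both end moments; the primary structure is a simply-supported span 12 with redundants M_1 and M_2.
Simple-span end rotations at 1 and 2 under the given loads:
  at 1: point load 175 at a = 0.98: Pab(L + b)/(6LEI) = 110.2/EI
  at 2: point load 175 at a = 0.98: Pab(L + a)/(6LEI) = 84.45/EI
  at 1: triangular load, peak 19: w₀L³/(45EI) = 14.49/EI
  at 2: triangular load, peak 19: 7w₀L³/(360EI) = 12.68/EI
  θ_10 = 124.7/EI,  θ_20 = 97.13/EI
Flexibility coefficients: a unit moment at one end gives L/(3EI) there and L/(6EI) at the far end, so f₁₁ = f₂₂ = 1.083/EI and f₁₂ = f₂₁ = 0.5417/EI.
Compatibility — zero rotation at each built-in end:
  1.083 M_1 + 0.5417 M_2 = 124.7
  0.5417 M_1 + 1.083 M_2 = 97.13
Solving the pair gives M_1 = 93.7 kN·m and M_2 = 42.81 kN·m (hogging).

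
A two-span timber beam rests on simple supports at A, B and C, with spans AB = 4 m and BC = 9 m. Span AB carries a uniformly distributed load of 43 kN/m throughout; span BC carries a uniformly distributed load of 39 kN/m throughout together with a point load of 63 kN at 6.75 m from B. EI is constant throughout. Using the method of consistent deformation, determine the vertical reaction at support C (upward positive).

Insert a hinge at B; M_B is the redundant, and each span becomes simply supported.
Discontinuity in slope at B on the released structure — sum the simple-span end rotations:
  span AB: UDL 43: wL³/(24EI) = 114.7/EI
  span BC: UDL 39: wL³/(24EI) = 1185/EI
  span BC: point load 63 at a = 6.75: Pab(L + b)/(6LEI) = 199.3/EI
  relative rotation θ_0 = (114.7 + 1384)/EI = 1499/EI
A unit hogging moment at B produces rotation L₁/(3EI) + L₂/(3EI) = 4.333/EI.
Compatibility: M_B·(L₁+L₂)/(3EI) = θ_0, giving M_B = 345.8 kN·m (hogging).
Span BC, ΣM about C: R_B^{BC}·9 = 1721 + 345.8, so R_B^{BC} = 229.7 kN and R_C = 414 − 229.7 = 184.3 kN.

R_C = 184.3 kN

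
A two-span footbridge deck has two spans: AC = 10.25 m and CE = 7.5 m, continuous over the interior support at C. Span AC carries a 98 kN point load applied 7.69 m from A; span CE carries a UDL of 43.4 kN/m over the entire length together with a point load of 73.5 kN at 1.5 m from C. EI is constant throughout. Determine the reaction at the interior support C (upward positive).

Release continuity at C by inserting a hinge; the redundant is the internal moment M_C. The primary structure is two simply-supported spans AC and CE.
Discontinuity in slope at C on the released structure — sum the simple-span end rotations:
  span AC: point load 98 at a = 7.69: Pab(L + a)/(6LEI) = 562.8/EI
  span CE: UDL 43.4: wL³/(24EI) = 762.9/EI
  span CE: point load 73.5 at a = 1.5: Pab(L + b)/(6LEI) = 198.4/EI
  relative rotation θ_0 = (562.8 + 961.3)/EI = 1524/EI
A unit hogging moment at C produces rotation L₁/(3EI) + L₂/(3EI) = 5.917/EI.
Compatibility: M_C·(L₁+L₂)/(3EI) = θ_0, giving M_C = 257.6 kN·m (hogging).
Span AC, ΣM about A with M_C applied at C: R_C^{AC}·10.25 = 753.6 + 257.6, so R_C^{AC} = 98.66 kN and R_A = 98 − 98.66 = -0.6554 kN.
Span CE, ΣM about E: R_C^{CE}·7.5 = 1662 + 257.6, so R_C^{CE} = 255.9 kN and R_E = 399 − 255.9 = 143.1 kN.
R_C = 98.66 + 255.9 = 354.6 kN.

R_C = 354.6 kN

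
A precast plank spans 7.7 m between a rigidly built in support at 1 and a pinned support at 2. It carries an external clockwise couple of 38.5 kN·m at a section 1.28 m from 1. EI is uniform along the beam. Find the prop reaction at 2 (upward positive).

R_2 = 2.286 kN

Remove the prop at 2; the released (primary) structure is a cantilever built in at 1.
Downward deflection at the released point 2 due to the loads:
  clockwise couple 38.5 at a = 1.28: M₀a(2L − a)/(2EI) = 347.9/EI
Flexibility coefficient — unit upward force at 2: δ_{22} = L³/(3EI) = 152.2/EI.
Compatibility at 2: δ_0 − R_2·δ_{22} = 0, so R_2 = 347.9/152.2 = 2.286 kN.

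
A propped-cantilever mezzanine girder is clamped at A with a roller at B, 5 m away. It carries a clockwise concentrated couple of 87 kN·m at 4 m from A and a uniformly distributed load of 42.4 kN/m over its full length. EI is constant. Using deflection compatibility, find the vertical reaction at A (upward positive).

R_A = 107.4 kN

Remove the prop at B; the released (primary) structure is a cantilever built in at A.
Deflection at B on the released cantilever, summing each load's contribution:
  clockwise couple 87 at a = 4: M₀a(2L − a)/(2EI) = 1044/EI
  UDL 42.4: wL⁴/(8EI) = 3312/EI
  δ_0 = 4356/EI
Tip deflection under a unit load at B: L³/(3EI) = 41.67/EI.
Compatibility at B: δ_0 − R_B·δ_{BB} = 0, so R_B = 4356/41.67 = 104.6 kN.
Vertical equilibrium: R_A = ΣP − R_B = 212 − 104.6 = 107.4 kN.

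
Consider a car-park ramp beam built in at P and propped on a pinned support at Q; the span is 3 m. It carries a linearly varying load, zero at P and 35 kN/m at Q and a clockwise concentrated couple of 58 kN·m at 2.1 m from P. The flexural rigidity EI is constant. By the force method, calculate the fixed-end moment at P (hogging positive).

Remove the prop at Q; the released (primary) structure is a cantilever built in at P.
Downward deflection at the released point Q due to the loads:
  triangular load, peak 35 at the free end: 11w₀L⁴/(120EI) = 259.9/EI
  clockwise couple 58 at a = 2.1: M₀a(2L − a)/(2EI) = 237.5/EI
  δ_0 = 497.4/EI
Flexibility coefficient — unit upward force at Q: δ_{QQ} = L³/(3EI) = 9/EI.
The prop prevents deflection at Q: R_Q = δ_0/δ_{QQ} = 497.4/9 = 55.27 kN.
Moment equilibrium about P: M_P = Σ(load moments about P) − R_Q·L = 163 − 55.27×3 = -2.795 kN·m.

M_P = -2.795 kN·m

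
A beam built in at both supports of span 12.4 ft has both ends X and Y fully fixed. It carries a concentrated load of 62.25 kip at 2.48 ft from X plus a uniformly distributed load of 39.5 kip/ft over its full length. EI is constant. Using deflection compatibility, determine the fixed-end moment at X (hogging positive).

Release both end moments; the primary structure is a simply-supported span XY with redundants M_X and M_Y.
On the primary (simply-supported) span, the end slopes from the loading are:
  at X: point load 62.25 at a = 2.48: Pab(L + b)/(6LEI) = 459.4/EI
  at Y: point load 62.25 at a = 2.48: Pab(L + a)/(6LEI) = 306.3/EI
  at X: UDL 39.5: wL³/(24EI) = 3138/EI
  at Y: UDL 39.5: wL³/(24EI) = 3138/EI
  θ_X0 = 3597/EI,  θ_Y0 = 3444/EI
Flexibility coefficients: a unit moment at one end gives L/(3EI) there and L/(6EI) at the far end, so f₁₁ = f₂₂ = 4.133/EI and f₁₂ = f₂₁ = 2.067/EI.
Compatibility — zero rotation at each built-in end:
  4.133 M_X + 2.067 M_Y = 3597
  2.067 M_X + 4.133 M_Y = 3444
Solving the pair gives M_X = 604.9 kip·ft and M_Y = 530.8 kip·ft (hogging).

M_X = 604.9 kip·ft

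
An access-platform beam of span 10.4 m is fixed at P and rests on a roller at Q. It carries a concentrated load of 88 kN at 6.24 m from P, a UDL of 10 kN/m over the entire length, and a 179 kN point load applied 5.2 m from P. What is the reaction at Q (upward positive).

R_Q = 133 kN

Choose R_Q as the redundant. The primary structure is the cantilever fixed at P.
Free-end deflection of the primary structure under the applied loading (downward +):
  point load 88 at a = 6.24: Pa²(3L − a)/(6EI) = 14254/EI
  UDL 10: wL⁴/(8EI) = 14623/EI
  point load 179 at a = 5.2: Pa²(3L − a)/(6EI) = 20974/EI
  δ_0 = 49852/EI
Tip deflection under a unit load at Q: L³/(3EI) = 375/EI.
The prop prevents deflection at Q: R_Q = δ_0/δ_{QQ} = 49852/375 = 133 kN.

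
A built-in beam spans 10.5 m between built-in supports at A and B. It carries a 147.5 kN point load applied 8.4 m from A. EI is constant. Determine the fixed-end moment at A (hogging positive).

M_A = 49.56 kN·m

Release both end moments; the primary structure is a simply-supported span AB with redundants M_A and M_B.
Simple-span end rotations at A and B under the given loads:
  at A: point load 147.5 at a = 8.4: Pab(L + b)/(6LEI) = 520.4/EI
  at B: point load 147.5 at a = 8.4: Pab(L + a)/(6LEI) = 780.6/EI
  θ_A0 = 520.4/EI,  θ_B0 = 780.6/EI
Flexibility coefficients: a unit moment at one end gives L/(3EI) there and L/(6EI) at the far end, so f₁₁ = f₂₂ = 3.5/EI and f₁₂ = f₂₁ = 1.75/EI.
Compatibility — zero rotation at each built-in end:
  3.5 M_A + 1.75 M_B = 520.4
  1.75 M_A + 3.5 M_B = 780.6
Solving the pair gives M_A = 49.56 kN·m and M_B = 198.2 kN·m (hogging).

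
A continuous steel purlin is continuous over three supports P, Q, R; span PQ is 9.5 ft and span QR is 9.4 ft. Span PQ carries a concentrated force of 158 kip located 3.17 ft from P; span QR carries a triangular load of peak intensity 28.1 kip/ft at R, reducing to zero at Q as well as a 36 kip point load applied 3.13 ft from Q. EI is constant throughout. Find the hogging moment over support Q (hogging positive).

Take M_Q as the redundant. Released structure: two simple spans PQ and QR with a hinge at Q.
End slopes at the hinge Q, treating each span as simply supported:
  span PQ: point load 158 at a = 3.17: Pab(L + a)/(6LEI) = 704.7/EI
  span QR: triangular load, peak 28.1: 7w₀L³/(360EI) = 453.8/EI
  span QR: point load 36 at a = 3.13: Pab(L + b)/(6LEI) = 196.3/EI
  relative rotation θ_0 = (704.7 + 650.1)/EI = 1355/EI
A unit hogging moment at Q produces rotation L₁/(3EI) + L₂/(3EI) = 6.3/EI.
Slope continuity at Q: θ_0 = M_Q·6.3/EI, so M_Q = 1355/6.3 = 215.1 kip·ft (hogging).

M_Q = 215.1 kip·ft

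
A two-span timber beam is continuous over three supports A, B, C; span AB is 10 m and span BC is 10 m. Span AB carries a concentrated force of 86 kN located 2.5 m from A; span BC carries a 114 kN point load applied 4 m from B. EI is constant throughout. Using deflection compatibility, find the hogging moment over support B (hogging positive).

Take M_B as the redundant. Released structure: two simple spans AB and BC with a hinge at B.
Discontinuity in slope at B on the released structure — sum the simple-span end rotations:
  span AB: point load 86 at a = 2.5: Pab(L + a)/(6LEI) = 335.9/EI
  span BC: point load 114 at a = 4: Pab(L + b)/(6LEI) = 729.6/EI
  relative rotation θ_0 = (335.9 + 729.6)/EI = 1066/EI
A unit hogging moment at B produces rotation L₁/(3EI) + L₂/(3EI) = 6.667/EI.
Slope continuity at B: θ_0 = M_B·6.667/EI, so M_B = 1066/6.667 = 159.8 kN·m (hogging).

M_B = 159.8 kN·m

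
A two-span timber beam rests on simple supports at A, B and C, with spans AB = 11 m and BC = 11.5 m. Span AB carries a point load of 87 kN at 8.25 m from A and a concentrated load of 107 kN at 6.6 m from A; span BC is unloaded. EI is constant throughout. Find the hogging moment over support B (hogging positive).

M_B = 187.2 kN·m

Insert a hinge at B; M_B is the redundant, and each span becomes simply supported.
Discontinuity in slope at B on the released structure — sum the simple-span end rotations:
  span AB: point load 87 at a = 8.25: Pab(L + a)/(6LEI) = 575.7/EI
  span AB: point load 107 at a = 6.6: Pab(L + a)/(6LEI) = 828.6/EI
  relative rotation θ_0 = (1404 + 0)/EI = 1404/EI
A unit hogging moment at B produces rotation L₁/(3EI) + L₂/(3EI) = 7.5/EI.
Slope continuity at B: θ_0 = M_B·7.5/EI, so M_B = 1404/7.5 = 187.2 kN·m (hogging).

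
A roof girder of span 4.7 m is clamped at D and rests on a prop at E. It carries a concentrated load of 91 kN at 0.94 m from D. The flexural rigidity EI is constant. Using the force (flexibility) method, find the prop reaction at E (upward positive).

Take the reaction at E as the redundant and release it; the primary structure is a cantilever fixed at D.
Free-end deflection of the primary structure under the applied loading (downward +):
  point load 91 at a = 0.94: Pa²(3L − a)/(6EI) = 176.4/EI
Flexibility coefficient — unit upward force at E: δ_{EE} = L³/(3EI) = 34.61/EI.
The prop prevents deflection at E: R_E = δ_0/δ_{EE} = 176.4/34.61 = 5.096 kN.

R_E = 5.096 kN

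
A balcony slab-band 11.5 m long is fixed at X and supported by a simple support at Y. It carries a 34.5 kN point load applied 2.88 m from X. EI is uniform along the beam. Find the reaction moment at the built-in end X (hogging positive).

M_X = 65.15 kN·m

Take the reaction at Y as the redundant and release it; the primary structure is a cantilever fixed at X.
Downward deflection at the released point Y due to the loads:
  point load 34.5 at a = 2.88: Pa²(3L − a)/(6EI) = 1508/EI
Tip deflection under a unit load at Y: L³/(3EI) = 507/EI.
The prop prevents deflection at Y: R_Y = δ_0/δ_{YY} = 1508/507 = 2.975 kN.
Moment equilibrium about X: M_X = Σ(load moments about X) − R_Y·L = 99.36 − 2.975×11.5 = 65.15 kN·m.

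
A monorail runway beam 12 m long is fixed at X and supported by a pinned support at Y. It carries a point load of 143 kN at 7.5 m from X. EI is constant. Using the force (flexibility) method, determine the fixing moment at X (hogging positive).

M_X = 276.5 kN·m

Take the reaction at Y as the redundant and release it; the primary structure is a cantilever fixed at X.
Downward deflection at the released point Y due to the loads:
  point load 143 at a = 7.5: Pa²(3L − a)/(6EI) = 38208/EI
Flexibility coefficient — unit upward force at Y: δ_{YY} = L³/(3EI) = 576/EI.
Compatibility at Y: δ_0 − R_Y·δ_{YY} = 0, so R_Y = 38208/576 = 66.33 kN.
Moment equilibrium about X: M_X = Σ(load moments about X) − R_Y·L = 1072 − 66.33×12 = 276.5 kN·m.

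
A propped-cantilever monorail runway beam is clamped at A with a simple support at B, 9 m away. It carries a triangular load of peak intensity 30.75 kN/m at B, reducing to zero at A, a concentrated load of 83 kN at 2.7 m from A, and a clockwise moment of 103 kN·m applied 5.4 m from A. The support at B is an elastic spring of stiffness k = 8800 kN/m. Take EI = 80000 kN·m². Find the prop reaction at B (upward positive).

Take the reaction at B as the redundant and release it; the primary structure is a cantilever fixed at A.
Free-end deflection of the primary structure under the applied loading (downward +):
  triangular load, peak 30.75 at the free end: 11w₀L⁴/(120EI) = 18494/EI
  point load 83 at a = 2.7: Pa²(3L − a)/(6EI) = 2451/EI
  clockwise couple 103 at a = 5.4: M₀a(2L − a)/(2EI) = 3504/EI
  δ_0 = 24448/EI
Tip deflection under a unit load at B: L³/(3EI) = 243/EI.
With EI = 80000 kN·m²: δ_0 = 0.30561 m and δ_{BB} = 0.003037 m/kN.
Compatibility — the spring shortens by R_B/k under the reaction it provides: δ_0 − R_B·δ_{BB} = R_B/k. With 1/k = 0.000114 m/kN, R_B = δ_0 / (δ_{BB} + 1/k) = 0.30561 / (0.003037 + 0.000114) = 96.98 kN.

R_B = 96.98 kN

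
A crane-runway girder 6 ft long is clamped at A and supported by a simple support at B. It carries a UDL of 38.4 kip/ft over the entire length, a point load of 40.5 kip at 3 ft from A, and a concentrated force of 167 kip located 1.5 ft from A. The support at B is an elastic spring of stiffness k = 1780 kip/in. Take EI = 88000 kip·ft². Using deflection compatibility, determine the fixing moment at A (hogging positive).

Release the roller at B. Primary structure: cantilever fixed at A.
Downward deflection at the released point B due to the loads:
  UDL 38.4: wL⁴/(8EI) = 6221/EI
  point load 40.5 at a = 3: Pa²(3L − a)/(6EI) = 911.2/EI
  point load 167 at a = 1.5: Pa²(3L − a)/(6EI) = 1033/EI
  δ_0 = 8165/EI
Tip deflection under a unit load at B: L³/(3EI) = 72/EI.
With EI = 88000 kip·ft²: δ_0 = 0.092788 ft and δ_{BB} = 0.000818 ft/kip.
Compatibility — the spring shortens by R_B/k under the reaction it provides: δ_0 − R_B·δ_{BB} = R_B/k. With 1/k = 1/(1780×12) ft/kip = 0.000047 ft/kip, R_B = δ_0 / (δ_{BB} + 1/k) = 0.092788 / (0.000818 + 0.000047) = 107.3 kip.
Moment equilibrium about A: M_A = Σ(load moments about A) − R_B·L = 1063 − 107.3×6 = 419.6 kip·ft.

M_A = 419.6 kip·ft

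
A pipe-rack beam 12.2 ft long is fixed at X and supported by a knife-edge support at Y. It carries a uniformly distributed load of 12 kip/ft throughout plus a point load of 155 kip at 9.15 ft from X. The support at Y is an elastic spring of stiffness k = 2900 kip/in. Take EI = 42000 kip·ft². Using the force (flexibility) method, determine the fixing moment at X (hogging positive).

M_X = 448.6 kip·ft

Take the reaction at Y as the redundant and release it; the primary structure is a cantilever fixed at X.
Downward deflection at the released point Y due to the loads:
  UDL 12: wL⁴/(8EI) = 33230/EI
  point load 155 at a = 9.15: Pa²(3L − a)/(6EI) = 59370/EI
  δ_0 = 92600/EI
Tip deflection under a unit load at Y: L³/(3EI) = 605.3/EI.
With EI = 42000 kip·ft²: δ_0 = 2.2048 ft and δ_{YY} = 0.014411 ft/kip.
Compatibility — the spring shortens by R_Y/k under the reaction it provides: δ_0 − R_Y·δ_{YY} = R_Y/k. With 1/k = 1/(2900×12) ft/kip = 0.000029 ft/kip, R_Y = δ_0 / (δ_{YY} + 1/k) = 2.2048 / (0.014411 + 0.000029) = 152.7 kip.
Moment equilibrium about X: M_X = Σ(load moments about X) − R_Y·L = 2311 − 152.7×12.2 = 448.6 kip·ft.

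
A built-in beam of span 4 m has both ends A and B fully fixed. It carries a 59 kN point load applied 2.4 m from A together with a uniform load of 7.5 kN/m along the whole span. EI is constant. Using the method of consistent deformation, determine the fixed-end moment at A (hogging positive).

Release both end moments; the primary structure is a simply-supported span AB with redundants M_A and M_B.
On the primary (simply-supported) span, the end slopes from the loading are:
  at A: point load 59 at a = 2.4: Pab(L + b)/(6LEI) = 52.86/EI
  at B: point load 59 at a = 2.4: Pab(L + a)/(6LEI) = 60.42/EI
  at A: UDL 7.5: wL³/(24EI) = 20/EI
  at B: UDL 7.5: wL³/(24EI) = 20/EI
  θ_A0 = 72.86/EI,  θ_B0 = 80.42/EI
Flexibility coefficients: a unit moment at one end gives L/(3EI) there and L/(6EI) at the far end, so f₁₁ = f₂₂ = 1.333/EI and f₁₂ = f₂₁ = 0.6667/EI.
Compatibility — zero rotation at each built-in end:
  1.333 M_A + 0.6667 M_B = 72.86
  0.6667 M_A + 1.333 M_B = 80.42
Solving the pair gives M_A = 32.66 kN·m and M_B = 43.98 kN·m (hogging).

M_A = 32.66 kN·m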